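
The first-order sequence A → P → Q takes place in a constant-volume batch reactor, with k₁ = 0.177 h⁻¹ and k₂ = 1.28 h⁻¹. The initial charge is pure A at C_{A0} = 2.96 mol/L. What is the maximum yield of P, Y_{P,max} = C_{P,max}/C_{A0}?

0.101

At the optimum, C_{P,max}/C_{A0} = (k₁/k₂)^[k₂/(k₂−k₁)].
= (0.177/1.28)^(1.28/(1.28−0.177)) = (0.1383)^(1.160) = 0.1007.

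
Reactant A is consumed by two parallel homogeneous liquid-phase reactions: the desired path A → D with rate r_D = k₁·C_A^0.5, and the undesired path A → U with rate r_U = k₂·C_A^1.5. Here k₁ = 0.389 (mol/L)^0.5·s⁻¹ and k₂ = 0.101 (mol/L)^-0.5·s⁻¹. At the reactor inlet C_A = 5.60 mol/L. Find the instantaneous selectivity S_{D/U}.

S_{D/U} = r_D/r_U = (k₁·C_A^0.5)/(k₂·C_A^1.5) = (k₁/k₂)·C_A⁻¹.
= (0.389×5.600^0.5) / (0.101×5.600^1.5) = 0.9205/1.338 = 0.688.

0.688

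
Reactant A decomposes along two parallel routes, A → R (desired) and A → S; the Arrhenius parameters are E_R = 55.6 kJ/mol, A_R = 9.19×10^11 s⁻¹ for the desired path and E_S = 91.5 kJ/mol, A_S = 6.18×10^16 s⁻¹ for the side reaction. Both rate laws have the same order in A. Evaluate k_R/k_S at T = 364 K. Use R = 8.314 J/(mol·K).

2.11

Since both paths have the same order in A, the concentration cancels and S_{R/S} = k_R/k_S = (A_R/A_S)·exp[(E_S−E_R)/(RT)].
(E_S−E_R)/(RT) = (91.5−55.6)×10³/(8.314×364) = 35900/3026 = 11.86.
k_R/k_S = (9.19×10^11/6.18×10^16)·exp(11.86) = 1.487×10^-5 × 1.419×10^5 = 2.11.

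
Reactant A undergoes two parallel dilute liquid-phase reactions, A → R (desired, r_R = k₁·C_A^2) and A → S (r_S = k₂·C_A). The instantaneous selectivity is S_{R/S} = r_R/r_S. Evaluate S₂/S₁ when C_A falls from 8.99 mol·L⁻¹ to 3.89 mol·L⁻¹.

S_{R/S} = (k₁/k₂)·C_A, so S₂/S₁ = (C_{A,2}/C_{A,1}).
= 3.89/8.99 = 0.433.

0.433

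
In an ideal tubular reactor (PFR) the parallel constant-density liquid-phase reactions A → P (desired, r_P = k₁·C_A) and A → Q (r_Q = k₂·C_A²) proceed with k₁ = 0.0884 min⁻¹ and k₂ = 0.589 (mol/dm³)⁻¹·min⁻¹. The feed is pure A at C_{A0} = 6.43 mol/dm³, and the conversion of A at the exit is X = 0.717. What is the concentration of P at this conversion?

0.181 mol/dm³

C_A = C_{A0}(1−X) = 1.820 mol/dm³.
Along a PFR/batch, dC_P/dC_A = −r_P/(r_P+r_Q) = −k₁/(k₁+k₂·C_A).
Integrating from C_{A0} to C_A: C_P = (0.0884/0.589)·ln[(0.0884+0.589·6.43)/(0.0884+0.589·1.82)] = 0.1501·ln(3.876/1.160) = 0.1810 mol/dm³.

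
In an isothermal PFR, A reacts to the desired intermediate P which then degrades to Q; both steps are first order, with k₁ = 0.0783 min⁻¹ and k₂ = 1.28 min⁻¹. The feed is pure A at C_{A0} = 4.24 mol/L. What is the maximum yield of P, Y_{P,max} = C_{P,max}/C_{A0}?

0.0510

Evaluating C_P at τ_opt = ln(k₂/k₁)/(k₂−k₁) gives C_{P,max}/C_{A0} = (k₁/k₂)^[k₂/(k₂−k₁)].
= (0.0783/1.28)^(1.28/(1.28−0.0783)) = (0.06117)^(1.065) = 0.05099.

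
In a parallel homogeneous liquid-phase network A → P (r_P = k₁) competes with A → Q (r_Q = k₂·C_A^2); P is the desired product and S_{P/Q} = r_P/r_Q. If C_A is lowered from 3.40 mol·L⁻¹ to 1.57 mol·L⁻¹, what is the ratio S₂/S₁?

S_{P/Q} = (k₁/k₂)·C_A^-2, so S₂/S₁ = (C_{A,2}/C_{A,1})^-2.
= (1.57/3.40)^(-2) = (0.4618)^(-2) = 4.69.
Selectivity toward P rises as C_A falls — low-concentration operation is favoured.

4.69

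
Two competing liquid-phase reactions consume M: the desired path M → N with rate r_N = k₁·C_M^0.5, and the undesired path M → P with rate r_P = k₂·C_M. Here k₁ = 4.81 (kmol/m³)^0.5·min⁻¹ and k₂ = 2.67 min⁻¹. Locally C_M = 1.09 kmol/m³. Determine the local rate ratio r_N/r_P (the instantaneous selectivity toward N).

S_{N/P} = r_N/r_P = (k₁·C_M^0.5)/(k₂·C_M) = (k₁/k₂)·C_M^-0.5.
= (4.81×1.090^0.5) / (2.67×1.090) = 5.022/2.910 = 1.73.
The undesired path is higher order in M, so low C_M (CSTR or dilute feed) favours N.

1.73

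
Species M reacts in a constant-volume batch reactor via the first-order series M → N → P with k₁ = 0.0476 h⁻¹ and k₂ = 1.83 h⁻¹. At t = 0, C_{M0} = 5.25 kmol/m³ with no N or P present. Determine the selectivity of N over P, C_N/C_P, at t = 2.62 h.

0.249

For first-order series with pure M initially, C_N(t) = k₁C_{M0}/(k₂−k₁)·(e^(−k₁t) − e^(−k₂t)).
e^(−k₁t) = e^(−0.0476×2.62) = e^(−0.1247) = 0.8828; e^(−k₂t) = e^(−4.795) = 0.008274.
C_N = 0.0476×5.25/(1.83−0.0476) × (0.8828−0.008274) = 0.1402×0.8745 = 0.1226 kmol/m³.
C_M = C_{M0}e^(−k₁t) = 4.634 kmol/m³, so C_P = C_{M0}−C_M−C_N = 0.4930 kmol/m³; C_N/C_P = 0.249.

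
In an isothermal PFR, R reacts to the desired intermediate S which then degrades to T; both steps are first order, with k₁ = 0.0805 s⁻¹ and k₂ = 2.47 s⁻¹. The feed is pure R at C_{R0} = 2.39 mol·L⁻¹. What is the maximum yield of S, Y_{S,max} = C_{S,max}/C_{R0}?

For a first-order series the maximum intermediate yield is C_{S,max}/C_{R0} = (k₁/k₂)^[k₂/(k₂−k₁)].
= (0.0805/2.47)^(2.47/(2.47−0.0805)) = (0.03259)^(1.034) = 0.02904.

0.0290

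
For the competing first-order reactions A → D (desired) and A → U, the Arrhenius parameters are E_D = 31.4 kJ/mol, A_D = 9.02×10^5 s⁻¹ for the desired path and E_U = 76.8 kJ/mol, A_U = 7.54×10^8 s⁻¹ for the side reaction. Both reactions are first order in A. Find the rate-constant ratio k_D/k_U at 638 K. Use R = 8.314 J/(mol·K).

Since both paths have the same order in A, the concentration cancels and S_{D/U} = k_D/k_U = (A_D/A_U)·exp[(E_U−E_D)/(RT)].
(E_U−E_D)/(RT) = (76.8−31.4)×10³/(8.314×638) = 45400/5304 = 8.559.
k_D/k_U = (9.02×10^5/7.54×10^8)·exp(8.559) = 0.001196 × 5214 = 6.24.
Since E_D < E_U, lowering the temperature improves selectivity toward D.

6.24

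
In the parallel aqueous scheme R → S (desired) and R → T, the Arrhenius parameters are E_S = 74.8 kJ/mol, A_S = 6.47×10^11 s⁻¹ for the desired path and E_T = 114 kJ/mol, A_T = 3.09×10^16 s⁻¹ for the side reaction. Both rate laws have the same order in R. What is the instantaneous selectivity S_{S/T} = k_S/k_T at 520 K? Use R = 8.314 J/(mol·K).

0.181

Since both paths have the same order in R, the concentration cancels and S_{S/T} = k_S/k_T = (A_S/A_T)·exp[(E_T−E_S)/(RT)].
(E_T−E_S)/(RT) = (114−74.8)×10³/(8.314×520) = 39200/4323 = 9.067.
k_S/k_T = (6.47×10^11/3.09×10^16)·exp(9.067) = 2.094×10^-5 × 8666 = 0.181.
Since E_S < E_T, lowering the temperature improves selectivity toward S.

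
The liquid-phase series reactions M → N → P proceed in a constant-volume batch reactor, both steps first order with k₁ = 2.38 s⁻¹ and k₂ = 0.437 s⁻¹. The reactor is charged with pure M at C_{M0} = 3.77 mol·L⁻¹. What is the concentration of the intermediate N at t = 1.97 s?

Solving the coupled first-order balances gives C_N(t) = [k₁/(k₂−k₁)]·C_{M0}·(e^(−k₁t) − e^(−k₂t)).
e^(−k₁t) = e^(−2.38×1.97) = e^(−4.689) = 0.009200; e^(−k₂t) = e^(−0.8609) = 0.4228.
C_N = 2.38×3.77/(0.437−2.38) × (0.009200−0.4228) = (-4.618)×(-0.4136) = 1.910 mol·L⁻¹.

1.91 mol·L⁻¹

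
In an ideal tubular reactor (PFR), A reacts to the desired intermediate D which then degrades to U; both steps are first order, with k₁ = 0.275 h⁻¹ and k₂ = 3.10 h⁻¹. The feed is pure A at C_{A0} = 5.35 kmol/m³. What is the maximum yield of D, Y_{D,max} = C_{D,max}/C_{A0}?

Evaluating C_D at τ_opt = ln(k₂/k₁)/(k₂−k₁) gives C_{D,max}/C_{A0} = (k₁/k₂)^[k₂/(k₂−k₁)].
= (0.275/3.10)^(3.10/(3.10−0.275)) = (0.08871)^(1.097) = 0.07007.

0.0701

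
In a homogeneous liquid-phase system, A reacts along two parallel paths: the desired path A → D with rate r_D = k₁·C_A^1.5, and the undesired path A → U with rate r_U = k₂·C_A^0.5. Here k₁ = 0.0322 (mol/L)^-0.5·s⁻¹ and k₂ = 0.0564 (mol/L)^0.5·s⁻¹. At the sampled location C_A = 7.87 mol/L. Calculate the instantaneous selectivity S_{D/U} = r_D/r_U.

S_{D/U} = r_D/r_U = (k₁·C_A^1.5)/(k₂·C_A^0.5) = (k₁/k₂)·C_A.
= (0.0322×7.870^1.5) / (0.0564×7.870^0.5) = 0.7109/0.1582 = 4.49.
Since the desired path is higher order in A, keeping C_A high (PFR or concentrated feed) favours D.

4.49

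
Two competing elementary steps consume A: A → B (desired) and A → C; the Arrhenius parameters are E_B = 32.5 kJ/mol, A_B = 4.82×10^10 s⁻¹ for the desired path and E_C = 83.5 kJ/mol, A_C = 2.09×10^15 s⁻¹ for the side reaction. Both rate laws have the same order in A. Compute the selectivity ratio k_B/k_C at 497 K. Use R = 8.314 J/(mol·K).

k_B/k_C = (A_B/A_C)·exp[−(E_B−E_C)/(RT)] = (A_B/A_C)·exp[(E_C−E_B)/(RT)].
(E_C−E_B)/(RT) = (83.5−32.5)×10³/(8.314×497) = 51000/4132 = 12.34.
k_B/k_C = (4.82×10^10/2.09×10^15)·exp(12.34) = 2.306×10^-5 × 2.292×10^5 = 5.29.
Since E_B < E_C, lowering the temperature improves selectivity toward B.

5.29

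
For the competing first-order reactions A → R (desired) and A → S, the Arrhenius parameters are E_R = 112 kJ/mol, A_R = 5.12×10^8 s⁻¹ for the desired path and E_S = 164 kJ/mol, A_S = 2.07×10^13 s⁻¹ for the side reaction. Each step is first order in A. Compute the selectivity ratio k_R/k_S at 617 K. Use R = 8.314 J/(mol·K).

Since both paths have the same order in A, the concentration cancels and S_{R/S} = k_R/k_S = (A_R/A_S)·exp[(E_S−E_R)/(RT)].
(E_S−E_R)/(RT) = (164−112)×10³/(8.314×617) = 52000/5130 = 10.14.
k_R/k_S = (5.12×10^8/2.07×10^13)·exp(10.14) = 2.473×10^-5 × 25260 = 0.625.

0.625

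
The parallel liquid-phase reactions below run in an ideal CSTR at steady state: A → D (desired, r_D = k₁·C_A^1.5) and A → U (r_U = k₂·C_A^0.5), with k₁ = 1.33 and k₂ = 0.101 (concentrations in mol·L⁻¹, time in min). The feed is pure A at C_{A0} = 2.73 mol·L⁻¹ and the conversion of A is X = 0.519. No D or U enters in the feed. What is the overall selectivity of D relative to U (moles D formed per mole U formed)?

Exit C_A = C_{A0}(1−X) = 2.73×0.481 = 1.313 mol·L⁻¹.
Rates in a CSTR are evaluated at the outlet concentration: r_D = 1.33×1.313^1.5 = 2.001, r_U = 0.101×1.313^0.5 = 0.1157.
Overall selectivity = C_D/C_U = r_Dτ/(r_Uτ) = r_D/r_U = 17.3.

17.3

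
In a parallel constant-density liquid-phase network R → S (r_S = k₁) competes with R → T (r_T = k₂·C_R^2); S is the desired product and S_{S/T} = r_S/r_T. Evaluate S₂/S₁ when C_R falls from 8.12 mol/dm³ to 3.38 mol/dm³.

S_{S/T} = (k₁/k₂)·C_R^-2, so S₂/S₁ = (C_{R,2}/C_{R,1})^-2.
= (3.38/8.12)^(-2) = (0.4163)^(-2) = 5.77.

5.77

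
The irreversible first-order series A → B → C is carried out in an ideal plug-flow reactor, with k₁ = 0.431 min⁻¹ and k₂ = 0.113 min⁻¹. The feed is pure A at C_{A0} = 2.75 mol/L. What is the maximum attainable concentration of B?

At the optimum, C_{B,max}/C_{A0} = (k₁/k₂)^[k₂/(k₂−k₁)].
= (0.431/0.113)^(0.113/(0.113−0.431)) = (3.814)^(-0.3553) = 0.6214.
C_{B,max} = 0.6214×2.75 = 1.71 mol/L.

1.71 mol/L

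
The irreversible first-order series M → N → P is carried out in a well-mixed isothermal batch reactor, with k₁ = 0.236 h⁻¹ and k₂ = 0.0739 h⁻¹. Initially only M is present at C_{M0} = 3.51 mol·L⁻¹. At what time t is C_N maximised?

The intermediate peaks when r₁ = r₂, i.e. k₁e^(−k₁t) = k₂e^(−k₂t), giving t_opt = ln(k₂/k₁)/(k₂−k₁).
= ln(0.0739/0.236)/(0.0739−0.236) = ln(0.3131)/-0.1621 = -1.161/-0.1621 = 7.16 h.

7.16 h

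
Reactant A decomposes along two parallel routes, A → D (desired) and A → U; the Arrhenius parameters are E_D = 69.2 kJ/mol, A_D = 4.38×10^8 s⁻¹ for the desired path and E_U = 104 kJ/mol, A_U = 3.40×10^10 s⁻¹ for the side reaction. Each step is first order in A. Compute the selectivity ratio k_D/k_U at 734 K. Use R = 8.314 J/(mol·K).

Since both paths have the same order in A, the concentration cancels and S_{D/U} = k_D/k_U = (A_D/A_U)·exp[(E_U−E_D)/(RT)].
(E_U−E_D)/(RT) = (104−69.2)×10³/(8.314×734) = 34800/6102 = 5.703.
k_D/k_U = (4.38×10^8/3.40×10^10)·exp(5.703) = 0.01288 × 299.6 = 3.86.
Since E_D < E_U, lowering the temperature improves selectivity toward D.

3.86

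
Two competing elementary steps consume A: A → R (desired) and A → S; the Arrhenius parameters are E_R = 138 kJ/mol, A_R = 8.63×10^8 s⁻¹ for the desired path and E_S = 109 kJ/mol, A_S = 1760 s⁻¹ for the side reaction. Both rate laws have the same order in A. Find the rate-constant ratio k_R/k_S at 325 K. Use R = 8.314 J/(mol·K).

10.7

With equal orders, S_{R/S} = k_R/k_S = (A_R/A_S)·exp[(E_S−E_R)/(RT)].
(E_S−E_R)/(RT) = (109−138)×10³/(8.314×325) = -29000/2702 = -10.73.
k_R/k_S = (8.63×10^8/1760)·exp(-10.73) = 4.903×10^5 × 2.182×10^-5 = 10.7.
Since E_R > E_S, raising the temperature improves selectivity toward R.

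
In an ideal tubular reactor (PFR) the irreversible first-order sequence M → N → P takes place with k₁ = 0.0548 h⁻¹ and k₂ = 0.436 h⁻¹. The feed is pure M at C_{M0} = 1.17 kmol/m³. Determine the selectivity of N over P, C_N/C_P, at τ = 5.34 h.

0.581

The intermediate concentration in a first-order A→B→C sequence is C_N = k₁C_{M0}(e^(−k₁τ) − e^(−k₂τ))/(k₂−k₁).
e^(−k₁τ) = e^(−0.0548×5.34) = e^(−0.2926) = 0.7463; e^(−k₂τ) = e^(−2.328) = 0.09747.
C_N = 0.0548×1.17/(0.436−0.0548) × (0.7463−0.09747) = 0.1682×0.6488 = 0.1091 kmol/m³.
C_M = C_{M0}e^(−k₁τ) = 0.8732 kmol/m³, so C_P = C_{M0}−C_M−C_N = 0.1877 kmol/m³; C_N/C_P = 0.581.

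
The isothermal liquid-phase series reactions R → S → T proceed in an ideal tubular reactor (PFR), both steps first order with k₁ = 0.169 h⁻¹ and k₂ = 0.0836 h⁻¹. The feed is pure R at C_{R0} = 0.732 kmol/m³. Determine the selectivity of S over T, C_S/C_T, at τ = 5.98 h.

Solving the coupled first-order balances gives C_S(τ) = [k₁/(k₂−k₁)]·C_{R0}·(e^(−k₁τ) − e^(−k₂τ)).
e^(−k₁τ) = e^(−0.169×5.98) = e^(−1.011) = 0.3640; e^(−k₂τ) = e^(−0.4999) = 0.6066.
C_S = 0.169×0.732/(0.0836−0.169) × (0.3640−0.6066) = (-1.449)×(-0.2426) = 0.3514 kmol/m³.
C_R = C_{R0}e^(−k₁τ) = 0.2664 kmol/m³, so C_T = C_{R0}−C_R−C_S = 0.1142 kmol/m³; C_S/C_T = 3.08.

3.08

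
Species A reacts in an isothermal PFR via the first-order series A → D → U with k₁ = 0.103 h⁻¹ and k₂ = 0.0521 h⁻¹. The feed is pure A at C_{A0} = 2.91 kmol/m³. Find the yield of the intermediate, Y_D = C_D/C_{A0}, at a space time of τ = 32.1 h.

0.306

For first-order series with pure A initially, C_D(τ) = k₁C_{A0}/(k₂−k₁)·(e^(−k₁τ) − e^(−k₂τ)).
e^(−k₁τ) = e^(−0.103×32.1) = e^(−3.306) = 0.03665; e^(−k₂τ) = e^(−1.672) = 0.1878.
C_D = 0.103×2.91/(0.0521−0.103) × (0.03665−0.1878) = (-5.889)×(-0.1511) = 0.8900 kmol/m³.
Y_D = C_D/C_{A0} = 0.8900/2.91 = 0.306.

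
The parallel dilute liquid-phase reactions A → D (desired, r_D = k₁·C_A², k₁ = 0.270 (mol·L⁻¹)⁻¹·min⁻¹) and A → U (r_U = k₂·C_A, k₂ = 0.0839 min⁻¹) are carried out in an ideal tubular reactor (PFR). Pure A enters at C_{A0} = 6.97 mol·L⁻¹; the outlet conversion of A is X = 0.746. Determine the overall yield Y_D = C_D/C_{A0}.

C_A = C_{A0}(1−X) = 1.770 mol·L⁻¹.
Along a PFR/batch, dC_U/dC_A = −r_U/(r_D+r_U) = −k₂/(k₂+k₁·C_A).
Integrating from C_{A0} to C_A: C_U = (0.0839/0.270)·ln[(0.0839+0.270·6.97)/(0.0839+0.270·1.77)] = 0.3107·ln(1.966/0.5619) = 0.3891 mol·L⁻¹.
Then C_D = (C_{A0}−C_A) − C_U = 5.200 − 0.3891 = 4.810 mol·L⁻¹.
Y_D = C_D/C_{A0} = 4.810/6.97 = 0.690.

0.690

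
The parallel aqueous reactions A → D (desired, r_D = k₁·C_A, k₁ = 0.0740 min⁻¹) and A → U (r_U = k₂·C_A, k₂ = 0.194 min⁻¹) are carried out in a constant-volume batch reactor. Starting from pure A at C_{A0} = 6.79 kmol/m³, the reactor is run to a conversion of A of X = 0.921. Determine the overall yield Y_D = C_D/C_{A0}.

0.254

C_A = C_{A0}(1−X) = 0.5364 kmol/m³.
Both paths are first order in A, so the instantaneous fraction to D is constant: dC_D/d(−C_A) = k₁/(k₁+k₂) = 0.2761.
C_D = 0.2761·(C_{A0}−C_A) = 0.2761×6.254 = 1.73 kmol/m³.
Y_D = C_D/C_{A0} = 1.727/6.79 = 0.254.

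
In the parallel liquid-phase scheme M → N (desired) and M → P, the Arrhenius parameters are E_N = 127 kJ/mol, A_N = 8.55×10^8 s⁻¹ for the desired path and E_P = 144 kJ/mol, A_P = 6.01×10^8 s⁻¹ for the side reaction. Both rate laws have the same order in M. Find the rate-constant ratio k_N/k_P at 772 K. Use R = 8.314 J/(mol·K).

With equal orders, S_{N/P} = k_N/k_P = (A_N/A_P)·exp[(E_P−E_N)/(RT)].
(E_P−E_N)/(RT) = (144−127)×10³/(8.314×772) = 17000/6418 = 2.649.
k_N/k_P = (8.55×10^8/6.01×10^8)·exp(2.649) = 1.423 × 14.13 = 20.1.

20.1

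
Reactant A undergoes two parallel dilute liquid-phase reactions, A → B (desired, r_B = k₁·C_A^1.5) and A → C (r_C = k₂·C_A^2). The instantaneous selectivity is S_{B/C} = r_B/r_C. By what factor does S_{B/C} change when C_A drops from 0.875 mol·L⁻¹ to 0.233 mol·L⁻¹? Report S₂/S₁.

1.94

S_{B/C} = (k₁/k₂)·C_A^-0.5, so S₂/S₁ = (C_{A,2}/C_{A,1})^-0.5.
= (0.233/0.875)^(-0.5) = (0.2663)^(-0.5) = 1.94.
Selectivity toward B rises as C_A falls — low-concentration operation is favoured.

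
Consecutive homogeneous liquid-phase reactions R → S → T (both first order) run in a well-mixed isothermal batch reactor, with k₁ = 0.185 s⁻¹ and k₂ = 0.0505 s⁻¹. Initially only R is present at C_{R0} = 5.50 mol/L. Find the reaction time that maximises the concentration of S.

9.65 s

The intermediate peaks when r₁ = r₂, i.e. k₁e^(−k₁t) = k₂e^(−k₂t), giving t_opt = ln(k₂/k₁)/(k₂−k₁).
= ln(0.0505/0.185)/(0.0505−0.185) = ln(0.2730)/-0.1345 = -1.298/-0.1345 = 9.65 s.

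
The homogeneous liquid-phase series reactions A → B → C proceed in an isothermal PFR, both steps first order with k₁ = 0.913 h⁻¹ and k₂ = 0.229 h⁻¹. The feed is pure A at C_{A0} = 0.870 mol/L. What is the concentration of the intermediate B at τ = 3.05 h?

The intermediate concentration in a first-order A→B→C sequence is C_B = k₁C_{A0}(e^(−k₁τ) − e^(−k₂τ))/(k₂−k₁).
e^(−k₁τ) = e^(−0.913×3.05) = e^(−2.785) = 0.06175; e^(−k₂τ) = e^(−0.6985) = 0.4974.
C_B = 0.913×0.870/(0.229−0.913) × (0.06175−0.4974) = (-1.161)×(-0.4356) = 0.5059 mol/L.

0.506 mol/L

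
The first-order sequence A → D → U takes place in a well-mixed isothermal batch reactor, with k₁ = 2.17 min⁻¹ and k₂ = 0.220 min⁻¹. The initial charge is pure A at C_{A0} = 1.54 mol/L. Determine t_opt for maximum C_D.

1.17 min

Setting dC_D/dt = 0 gives t_opt = ln(k₂/k₁)/(k₂−k₁).
= ln(0.220/2.17)/(0.220−2.17) = ln(0.1014)/-1.950 = -2.289/-1.950 = 1.17 min.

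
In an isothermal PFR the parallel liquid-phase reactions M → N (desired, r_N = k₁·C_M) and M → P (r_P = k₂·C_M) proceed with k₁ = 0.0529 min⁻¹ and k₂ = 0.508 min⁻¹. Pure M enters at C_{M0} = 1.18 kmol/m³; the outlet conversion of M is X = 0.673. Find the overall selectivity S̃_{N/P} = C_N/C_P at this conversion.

0.104

C_M = C_{M0}(1−X) = 0.3859 kmol/m³.
Both paths are first order in M, so the instantaneous fraction to N is constant: dC_N/d(−C_M) = k₁/(k₁+k₂) = 0.09431.
C_N = 0.09431·(C_{M0}−C_M) = 0.09431×0.7941 = 0.0749 kmol/m³.
C_P = (C_{M0}−C_M)−C_N = 0.7192 kmol/m³; S̃_{N/P} = 0.07490/0.7192 = 0.104.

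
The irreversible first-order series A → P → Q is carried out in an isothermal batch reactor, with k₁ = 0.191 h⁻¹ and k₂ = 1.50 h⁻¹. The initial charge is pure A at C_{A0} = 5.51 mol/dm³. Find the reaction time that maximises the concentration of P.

Setting dC_P/dt = 0 gives t_opt = ln(k₂/k₁)/(k₂−k₁).
= ln(1.50/0.191)/(1.50−0.191) = ln(7.853)/1.309 = 2.061/1.309 = 1.57 h.

1.57 h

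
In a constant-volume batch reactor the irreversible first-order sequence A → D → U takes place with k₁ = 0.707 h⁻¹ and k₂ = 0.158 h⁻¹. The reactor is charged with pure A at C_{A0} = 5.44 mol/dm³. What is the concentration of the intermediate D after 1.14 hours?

Solving the coupled first-order balances gives C_D(t) = [k₁/(k₂−k₁)]·C_{A0}·(e^(−k₁t) − e^(−k₂t)).
e^(−k₁t) = e^(−0.707×1.14) = e^(−0.8060) = 0.4466; e^(−k₂t) = e^(−0.1801) = 0.8352.
C_D = 0.707×5.44/(0.158−0.707) × (0.4466−0.8352) = (-7.006)×(-0.3885) = 2.722 mol/dm³.

2.72 mol/dm³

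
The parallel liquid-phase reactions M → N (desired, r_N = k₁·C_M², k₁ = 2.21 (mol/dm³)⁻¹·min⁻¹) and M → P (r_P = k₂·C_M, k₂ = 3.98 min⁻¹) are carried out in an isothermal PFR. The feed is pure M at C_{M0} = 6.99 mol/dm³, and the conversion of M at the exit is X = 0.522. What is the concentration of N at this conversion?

C_M = C_{M0}(1−X) = 3.341 mol/dm³.
Along a PFR/batch, dC_P/dC_M = −r_P/(r_N+r_P) = −k₂/(k₂+k₁·C_M).
Integrating from C_{M0} to C_M: C_P = (3.98/2.21)·ln[(3.98+2.21·6.99)/(3.98+2.21·3.34)] = 1.801·ln(19.43/11.36) = 0.9657 mol/dm³.
Then C_N = (C_{M0}−C_M) − C_P = 3.649 − 0.9657 = 2.683 mol/dm³.

2.68 mol/dm³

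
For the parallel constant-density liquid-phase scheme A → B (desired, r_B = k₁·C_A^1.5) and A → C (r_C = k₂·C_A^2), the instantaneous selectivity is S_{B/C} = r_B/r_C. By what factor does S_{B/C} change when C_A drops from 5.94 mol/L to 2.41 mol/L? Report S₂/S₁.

1.57

S_{B/C} = (k₁/k₂)·C_A^-0.5, so S₂/S₁ = (C_{A,2}/C_{A,1})^-0.5.
= (2.41/5.94)^(-0.5) = (0.4057)^(-0.5) = 1.57.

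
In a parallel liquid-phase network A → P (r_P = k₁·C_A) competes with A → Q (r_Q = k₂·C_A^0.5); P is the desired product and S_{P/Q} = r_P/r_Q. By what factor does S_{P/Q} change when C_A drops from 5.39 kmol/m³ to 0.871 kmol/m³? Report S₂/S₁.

S_{P/Q} = (k₁/k₂)·C_A^0.5, so S₂/S₁ = (C_{A,2}/C_{A,1})^0.5.
= (0.871/5.39)^0.5 = (0.1616)^0.5 = 0.402.

0.402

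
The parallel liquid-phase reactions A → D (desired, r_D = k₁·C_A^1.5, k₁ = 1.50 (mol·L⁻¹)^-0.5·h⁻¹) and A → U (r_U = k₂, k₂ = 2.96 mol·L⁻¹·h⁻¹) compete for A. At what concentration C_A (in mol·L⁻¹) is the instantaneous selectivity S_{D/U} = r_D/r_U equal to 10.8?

S_{D/U} = (k₁/k₂)·C_A^1.5 ⇒ C_A = (S·k₂/k₁)^(1/1.5).
= (10.8×2.96/1.50)^(0.6667) = (21.31)^(0.6667) = 7.69 mol·L⁻¹.

7.69 mol·L⁻¹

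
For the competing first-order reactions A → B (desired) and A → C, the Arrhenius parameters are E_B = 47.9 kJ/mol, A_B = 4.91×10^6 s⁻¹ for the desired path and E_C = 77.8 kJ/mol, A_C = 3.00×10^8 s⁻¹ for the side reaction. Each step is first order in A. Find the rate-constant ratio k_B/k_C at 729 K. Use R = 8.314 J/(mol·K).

Since both paths have the same order in A, the concentration cancels and S_{B/C} = k_B/k_C = (A_B/A_C)·exp[(E_C−E_B)/(RT)].
(E_C−E_B)/(RT) = (77.8−47.9)×10³/(8.314×729) = 29900/6061 = 4.933.
k_B/k_C = (4.91×10^6/3.00×10^8)·exp(4.933) = 0.01637 × 138.8 = 2.27.

2.27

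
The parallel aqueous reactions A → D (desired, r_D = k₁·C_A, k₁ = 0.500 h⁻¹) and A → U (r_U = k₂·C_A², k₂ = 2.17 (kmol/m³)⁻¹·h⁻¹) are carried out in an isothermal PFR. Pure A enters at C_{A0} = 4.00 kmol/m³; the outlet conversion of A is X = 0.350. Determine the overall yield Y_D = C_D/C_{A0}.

0.0231

C_A = C_{A0}(1−X) = 2.600 kmol/m³.
Along a PFR/batch, dC_D/dC_A = −r_D/(r_D+r_U) = −k₁/(k₁+k₂·C_A).
Integrating from C_{A0} to C_A: C_D = (0.500/2.17)·ln[(0.500+2.17·4.00)/(0.500+2.17·2.60)] = 0.2304·ln(9.180/6.142) = 0.09260 kmol/m³.
Y_D = C_D/C_{A0} = 0.09260/4.00 = 0.0231.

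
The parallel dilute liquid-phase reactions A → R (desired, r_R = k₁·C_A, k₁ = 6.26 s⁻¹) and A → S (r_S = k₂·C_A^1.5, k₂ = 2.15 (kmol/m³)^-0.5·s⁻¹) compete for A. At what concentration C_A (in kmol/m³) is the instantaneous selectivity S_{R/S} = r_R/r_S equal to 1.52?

3.67 kmol/m³

S_{R/S} = (k₁/k₂)·C_A^-0.5 ⇒ C_A = (S·k₂/k₁)^(-2).
= (1.52×2.15/6.26)^(-2) = (0.5220)^(-2) = 3.67 kmol/m³.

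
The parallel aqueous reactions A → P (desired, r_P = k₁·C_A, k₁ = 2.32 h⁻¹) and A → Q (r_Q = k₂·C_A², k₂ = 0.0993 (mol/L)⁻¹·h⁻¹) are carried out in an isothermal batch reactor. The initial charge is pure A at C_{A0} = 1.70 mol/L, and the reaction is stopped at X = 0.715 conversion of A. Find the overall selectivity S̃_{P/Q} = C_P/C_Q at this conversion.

21.5

C_A = C_{A0}(1−X) = 0.4845 mol/L.
Along a PFR/batch, dC_P/dC_A = −r_P/(r_P+r_Q) = −k₁/(k₁+k₂·C_A).
Integrating from C_{A0} to C_A: C_P = (2.32/0.0993)·ln[(2.32+0.0993·1.70)/(2.32+0.0993·0.485)] = 23.36·ln(2.489/2.368) = 1.161 mol/L.
C_Q = (C_{A0}−C_A)−C_P = 0.05405 mol/L; S̃_{P/Q} = 1.161/0.05405 = 21.5.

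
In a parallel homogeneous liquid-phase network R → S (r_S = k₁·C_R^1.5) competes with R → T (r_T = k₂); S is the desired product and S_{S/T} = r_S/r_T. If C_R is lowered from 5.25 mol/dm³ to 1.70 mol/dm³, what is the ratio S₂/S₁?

S_{S/T} = (k₁/k₂)·C_R^1.5, so S₂/S₁ = (C_{R,2}/C_{R,1})^1.5.
= (1.70/5.25)^1.5 = (0.3238)^1.5 = 0.184.
Selectivity toward S falls as C_R falls — high-concentration operation is favoured.

0.184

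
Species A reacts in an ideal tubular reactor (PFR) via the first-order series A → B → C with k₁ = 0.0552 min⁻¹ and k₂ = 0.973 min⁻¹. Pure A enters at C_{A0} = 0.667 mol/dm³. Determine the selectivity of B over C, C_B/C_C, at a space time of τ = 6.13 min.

Solving the coupled first-order balances gives C_B(τ) = [k₁/(k₂−k₁)]·C_{A0}·(e^(−k₁τ) − e^(−k₂τ)).
e^(−k₁τ) = e^(−0.0552×6.13) = e^(−0.3384) = 0.7129; e^(−k₂τ) = e^(−5.964) = 0.002568.
C_B = 0.0552×0.667/(0.973−0.0552) × (0.7129−0.002568) = 0.04012×0.7104 = 0.02850 mol/dm³.
C_A = C_{A0}e^(−k₁τ) = 0.4755 mol/dm³, so C_C = C_{A0}−C_A−C_B = 0.1630 mol/dm³; C_B/C_C = 0.175.

0.175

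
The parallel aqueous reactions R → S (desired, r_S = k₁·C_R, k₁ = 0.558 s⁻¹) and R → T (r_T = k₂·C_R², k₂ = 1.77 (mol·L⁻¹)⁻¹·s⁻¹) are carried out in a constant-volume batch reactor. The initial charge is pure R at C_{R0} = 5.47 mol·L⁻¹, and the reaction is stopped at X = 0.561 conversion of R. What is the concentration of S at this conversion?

C_R = C_{R0}(1−X) = 2.401 mol·L⁻¹.
Along a PFR/batch, dC_S/dC_R = −r_S/(r_S+r_T) = −k₁/(k₁+k₂·C_R).
Integrating from C_{R0} to C_R: C_S = (0.558/1.77)·ln[(0.558+1.77·5.47)/(0.558+1.77·2.40)] = 0.3153·ln(10.24/4.808) = 0.2383 mol·L⁻¹.

0.238 mol·L⁻¹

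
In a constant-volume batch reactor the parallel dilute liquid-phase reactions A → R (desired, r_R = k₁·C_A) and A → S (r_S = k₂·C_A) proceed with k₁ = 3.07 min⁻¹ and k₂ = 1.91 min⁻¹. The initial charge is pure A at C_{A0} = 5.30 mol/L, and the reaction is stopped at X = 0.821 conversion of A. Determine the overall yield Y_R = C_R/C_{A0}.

0.506

C_A = C_{A0}(1−X) = 0.9487 mol/L.
Both paths are first order in A, so the instantaneous fraction to R is constant: dC_R/d(−C_A) = k₁/(k₁+k₂) = 0.6165.
C_R = 0.6165·(C_{A0}−C_A) = 0.6165×4.351 = 2.68 mol/L.
Y_R = C_R/C_{A0} = 2.682/5.30 = 0.506.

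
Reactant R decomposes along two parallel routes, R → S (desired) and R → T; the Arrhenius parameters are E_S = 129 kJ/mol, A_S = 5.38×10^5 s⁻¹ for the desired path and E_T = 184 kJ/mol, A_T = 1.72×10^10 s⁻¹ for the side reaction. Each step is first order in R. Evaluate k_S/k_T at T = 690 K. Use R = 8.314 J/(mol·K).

With equal orders, S_{S/T} = k_S/k_T = (A_S/A_T)·exp[(E_T−E_S)/(RT)].
(E_T−E_S)/(RT) = (184−129)×10³/(8.314×690) = 55000/5737 = 9.587.
k_S/k_T = (5.38×10^5/1.72×10^10)·exp(9.587) = 3.128×10^-5 × 14581 = 0.456.

0.456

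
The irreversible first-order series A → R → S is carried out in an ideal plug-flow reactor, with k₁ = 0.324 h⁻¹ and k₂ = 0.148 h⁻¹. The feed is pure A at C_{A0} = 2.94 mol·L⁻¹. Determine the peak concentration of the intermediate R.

1.52 mol·L⁻¹

At the optimum, C_{R,max}/C_{A0} = (k₁/k₂)^[k₂/(k₂−k₁)].
= (0.324/0.148)^(0.148/(0.148−0.324)) = (2.189)^(-0.8409) = 0.5174.
C_{R,max} = 0.5174×2.94 = 1.52 mol·L⁻¹.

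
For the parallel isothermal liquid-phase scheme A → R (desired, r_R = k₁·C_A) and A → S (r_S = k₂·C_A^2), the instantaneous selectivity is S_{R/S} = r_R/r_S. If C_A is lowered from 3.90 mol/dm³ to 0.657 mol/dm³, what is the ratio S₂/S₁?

5.94

S_{R/S} = (k₁/k₂)·C_A⁻¹, so S₂/S₁ = (C_{A,2}/C_{A,1})⁻¹.
= 3.90/0.657 = 5.94.
Selectivity toward R rises as C_A falls — low-concentration operation is favoured.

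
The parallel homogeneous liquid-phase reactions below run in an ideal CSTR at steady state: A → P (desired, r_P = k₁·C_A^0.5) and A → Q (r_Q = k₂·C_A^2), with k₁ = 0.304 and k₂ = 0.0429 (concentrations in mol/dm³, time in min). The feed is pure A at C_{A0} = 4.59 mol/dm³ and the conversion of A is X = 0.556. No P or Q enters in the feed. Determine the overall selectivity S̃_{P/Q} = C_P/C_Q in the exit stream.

2.44

Exit C_A = C_{A0}(1−X) = 4.59×0.444 = 2.038 mol/dm³.
A CSTR operates uniformly at the exit composition, giving r_P = 0.4340 and r_Q = 0.1782 (each k·C_A^n at C_A = 2.038).
Overall selectivity = C_P/C_Q = r_Pτ/(r_Qτ) = r_P/r_Q = 2.44.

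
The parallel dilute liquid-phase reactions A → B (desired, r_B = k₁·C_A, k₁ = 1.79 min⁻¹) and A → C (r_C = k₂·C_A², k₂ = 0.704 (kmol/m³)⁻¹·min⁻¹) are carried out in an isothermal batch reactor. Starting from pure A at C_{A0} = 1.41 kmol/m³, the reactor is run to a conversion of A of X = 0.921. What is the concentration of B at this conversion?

C_A = C_{A0}(1−X) = 0.1114 kmol/m³.
Along a PFR/batch, dC_B/dC_A = −r_B/(r_B+r_C) = −k₁/(k₁+k₂·C_A).
Integrating from C_{A0} to C_A: C_B = (1.79/0.704)·ln[(1.79+0.704·1.41)/(1.79+0.704·0.111)] = 2.543·ln(2.783/1.868) = 1.013 kmol/m³.

1.01 kmol/m³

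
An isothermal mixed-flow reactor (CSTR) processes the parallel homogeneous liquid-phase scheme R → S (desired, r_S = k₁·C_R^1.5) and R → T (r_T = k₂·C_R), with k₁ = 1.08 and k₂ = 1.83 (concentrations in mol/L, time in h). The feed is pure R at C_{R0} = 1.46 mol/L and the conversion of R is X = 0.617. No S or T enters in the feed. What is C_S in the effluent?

0.276 mol/L

Exit C_R = C_{R0}(1−X) = 1.46×0.383 = 0.5592 mol/L.
Rates in a CSTR are evaluated at the outlet concentration: r_S = 1.08×0.5592^1.5 = 0.4516, r_T = 1.83×0.5592 = 1.023.
Fraction of consumed R going to S: r_S/(r_S+r_T) = 0.3062.
C_S = 0.3062·C_{R0}·X = 0.3062×1.46×0.617 = 0.276 mol/L.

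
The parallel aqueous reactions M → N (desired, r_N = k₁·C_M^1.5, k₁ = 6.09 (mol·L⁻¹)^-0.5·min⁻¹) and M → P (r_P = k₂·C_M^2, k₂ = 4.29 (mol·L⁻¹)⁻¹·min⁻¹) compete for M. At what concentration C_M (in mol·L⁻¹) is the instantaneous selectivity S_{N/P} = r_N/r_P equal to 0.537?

6.99 mol·L⁻¹

S_{N/P} = (k₁/k₂)·C_M^-0.5 ⇒ C_M = (S·k₂/k₁)^(-2).
= (0.537×4.29/6.09)^(-2) = (0.3783)^(-2) = 6.99 mol·L⁻¹.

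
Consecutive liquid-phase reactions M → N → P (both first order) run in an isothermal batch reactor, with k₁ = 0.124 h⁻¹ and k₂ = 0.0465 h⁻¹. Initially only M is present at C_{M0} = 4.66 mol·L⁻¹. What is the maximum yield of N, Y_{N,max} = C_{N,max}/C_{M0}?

For a first-order series the maximum intermediate yield is C_{N,max}/C_{M0} = (k₁/k₂)^[k₂/(k₂−k₁)].
= (0.124/0.0465)^(0.0465/(0.0465−0.124)) = (2.667)^(-0.6000) = 0.5552.

0.555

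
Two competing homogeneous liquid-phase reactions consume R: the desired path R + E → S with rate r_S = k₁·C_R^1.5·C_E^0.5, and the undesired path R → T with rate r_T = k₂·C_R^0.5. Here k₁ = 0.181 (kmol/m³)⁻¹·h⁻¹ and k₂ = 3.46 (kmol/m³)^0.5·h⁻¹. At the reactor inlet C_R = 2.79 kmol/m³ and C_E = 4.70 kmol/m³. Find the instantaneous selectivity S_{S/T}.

S_{S/T} = r_S/r_T = (k₁·C_R^1.5·C_E^0.5)/(k₂·C_R^0.5) = (k₁/k₂)·C_R·C_E^0.5.
= (0.181×2.790^1.5×4.700^0.5) / (3.46×2.790^0.5) = 1.829/5.779 = 0.316.
Since the desired path is higher order in R, keeping C_R high (PFR or concentrated feed) favours S.

0.316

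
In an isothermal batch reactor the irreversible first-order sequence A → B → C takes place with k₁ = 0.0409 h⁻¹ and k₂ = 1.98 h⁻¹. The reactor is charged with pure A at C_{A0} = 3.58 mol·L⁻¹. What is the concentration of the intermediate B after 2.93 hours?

Solving the coupled first-order balances gives C_B(t) = [k₁/(k₂−k₁)]·C_{A0}·(e^(−k₁t) − e^(−k₂t)).
e^(−k₁t) = e^(−0.0409×2.93) = e^(−0.1198) = 0.8871; e^(−k₂t) = e^(−5.801) = 0.003023.
C_B = 0.0409×3.58/(1.98−0.0409) × (0.8871−0.003023) = 0.07551×0.8840 = 0.06675 mol·L⁻¹.

0.0668 mol·L⁻¹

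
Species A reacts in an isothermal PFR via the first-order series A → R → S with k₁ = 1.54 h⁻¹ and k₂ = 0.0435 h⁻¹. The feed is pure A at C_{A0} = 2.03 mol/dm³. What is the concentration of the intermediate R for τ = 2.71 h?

For first-order series with pure A initially, C_R(τ) = k₁C_{A0}/(k₂−k₁)·(e^(−k₁τ) − e^(−k₂τ)).
e^(−k₁τ) = e^(−1.54×2.71) = e^(−4.173) = 0.01540; e^(−k₂τ) = e^(−0.1179) = 0.8888.
C_R = 1.54×2.03/(0.0435−1.54) × (0.01540−0.8888) = (-2.089)×(-0.8734) = 1.825 mol/dm³.

1.82 mol/dm³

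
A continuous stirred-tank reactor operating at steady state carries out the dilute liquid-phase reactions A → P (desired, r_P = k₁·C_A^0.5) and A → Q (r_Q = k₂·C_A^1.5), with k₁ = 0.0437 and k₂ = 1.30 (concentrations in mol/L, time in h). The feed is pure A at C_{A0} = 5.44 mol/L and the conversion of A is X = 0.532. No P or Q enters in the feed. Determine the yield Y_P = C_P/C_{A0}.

Exit C_A = C_{A0}(1−X) = 5.44×0.468 = 2.546 mol/L.
A CSTR operates uniformly at the exit composition, giving r_P = 0.06973 and r_Q = 5.281 (each k·C_A^n at C_A = 2.546).
Fraction of consumed A going to P: r_P/(r_P+r_Q) = 0.01303.
C_P = 0.01303·C_{A0}·X = 0.01303×5.44×0.532 = 0.0377 mol/L; Y_P = C_P/C_{A0} = 0.00693.

0.00693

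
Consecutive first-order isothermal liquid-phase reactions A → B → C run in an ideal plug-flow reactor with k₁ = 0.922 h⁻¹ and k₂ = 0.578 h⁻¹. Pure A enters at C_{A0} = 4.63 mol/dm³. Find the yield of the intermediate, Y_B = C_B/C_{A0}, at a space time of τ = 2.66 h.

0.345

Solving the coupled first-order balances gives C_B(τ) = [k₁/(k₂−k₁)]·C_{A0}·(e^(−k₁τ) − e^(−k₂τ)).
e^(−k₁τ) = e^(−0.922×2.66) = e^(−2.453) = 0.08608; e^(−k₂τ) = e^(−1.537) = 0.2149.
C_B = 0.922×4.63/(0.578−0.922) × (0.08608−0.2149) = (-12.41)×(-0.1288) = 1.599 mol/dm³.
Y_B = C_B/C_{A0} = 1.599/4.63 = 0.345.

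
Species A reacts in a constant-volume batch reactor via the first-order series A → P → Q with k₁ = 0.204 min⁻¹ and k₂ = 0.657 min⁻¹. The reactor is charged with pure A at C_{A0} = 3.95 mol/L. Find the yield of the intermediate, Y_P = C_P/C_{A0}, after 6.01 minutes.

0.123

The intermediate concentration in a first-order A→B→C sequence is C_P = k₁C_{A0}(e^(−k₁t) − e^(−k₂t))/(k₂−k₁).
e^(−k₁t) = e^(−0.204×6.01) = e^(−1.226) = 0.2935; e^(−k₂t) = e^(−3.949) = 0.01928.
C_P = 0.204×3.95/(0.657−0.204) × (0.2935−0.01928) = 1.779×0.2742 = 0.4877 mol/L.
Y_P = C_P/C_{A0} = 0.4877/3.95 = 0.123.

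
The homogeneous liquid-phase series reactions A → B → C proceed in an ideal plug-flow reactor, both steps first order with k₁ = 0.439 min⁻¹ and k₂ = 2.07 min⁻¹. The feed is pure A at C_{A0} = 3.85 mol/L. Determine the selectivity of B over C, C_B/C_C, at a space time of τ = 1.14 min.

0.538

The intermediate concentration in a first-order A→B→C sequence is C_B = k₁C_{A0}(e^(−k₁τ) − e^(−k₂τ))/(k₂−k₁).
e^(−k₁τ) = e^(−0.439×1.14) = e^(−0.5005) = 0.6063; e^(−k₂τ) = e^(−2.360) = 0.09444.
C_B = 0.439×3.85/(2.07−0.439) × (0.6063−0.09444) = 1.036×0.5118 = 0.5304 mol/L.
C_A = C_{A0}e^(−k₁τ) = 2.334 mol/L, so C_C = C_{A0}−C_A−C_B = 0.9856 mol/L; C_B/C_C = 0.538.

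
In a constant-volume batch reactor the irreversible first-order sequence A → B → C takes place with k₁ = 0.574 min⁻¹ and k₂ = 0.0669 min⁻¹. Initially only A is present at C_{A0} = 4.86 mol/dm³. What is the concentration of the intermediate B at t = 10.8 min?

2.66 mol/dm³

For first-order series with pure A initially, C_B(t) = k₁C_{A0}/(k₂−k₁)·(e^(−k₁t) − e^(−k₂t)).
e^(−k₁t) = e^(−0.574×10.8) = e^(−6.199) = 0.002031; e^(−k₂t) = e^(−0.7225) = 0.4855.
C_B = 0.574×4.86/(0.0669−0.574) × (0.002031−0.4855) = (-5.501)×(-0.4835) = 2.660 mol/dm³.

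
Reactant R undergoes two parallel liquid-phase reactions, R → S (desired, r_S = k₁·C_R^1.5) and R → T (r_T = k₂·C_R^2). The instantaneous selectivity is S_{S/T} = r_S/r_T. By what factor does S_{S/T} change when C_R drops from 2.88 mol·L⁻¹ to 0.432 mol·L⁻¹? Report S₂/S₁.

2.58

S_{S/T} = (k₁/k₂)·C_R^-0.5, so S₂/S₁ = (C_{R,2}/C_{R,1})^-0.5.
= (0.432/2.88)^(-0.5) = (0.1500)^(-0.5) = 2.58.
Selectivity toward S rises as C_R falls — low-concentration operation is favoured.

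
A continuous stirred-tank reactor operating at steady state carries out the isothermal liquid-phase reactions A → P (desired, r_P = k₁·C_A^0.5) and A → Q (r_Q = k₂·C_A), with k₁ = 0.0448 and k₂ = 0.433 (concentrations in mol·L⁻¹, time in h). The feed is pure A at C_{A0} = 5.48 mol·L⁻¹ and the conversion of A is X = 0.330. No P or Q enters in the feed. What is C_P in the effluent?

0.0926 mol·L⁻¹

Exit C_A = C_{A0}(1−X) = 5.48×0.670 = 3.672 mol·L⁻¹.
A CSTR operates uniformly at the exit composition, giving r_P = 0.08584 and r_Q = 1.590 (each k·C_A^n at C_A = 3.672).
Fraction of consumed A going to P: r_P/(r_P+r_Q) = 0.05123.
C_P = 0.05123·C_{A0}·X = 0.05123×5.48×0.330 = 0.0926 mol·L⁻¹.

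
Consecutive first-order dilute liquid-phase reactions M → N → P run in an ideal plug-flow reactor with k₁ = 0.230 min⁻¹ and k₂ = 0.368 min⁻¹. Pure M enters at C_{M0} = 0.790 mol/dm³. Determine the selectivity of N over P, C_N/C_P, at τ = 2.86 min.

Solving the coupled first-order balances gives C_N(τ) = [k₁/(k₂−k₁)]·C_{M0}·(e^(−k₁τ) − e^(−k₂τ)).
e^(−k₁τ) = e^(−0.230×2.86) = e^(−0.6578) = 0.5180; e^(−k₂τ) = e^(−1.052) = 0.3491.
C_N = 0.230×0.790/(0.368−0.230) × (0.5180−0.3491) = 1.317×0.1689 = 0.2224 mol/dm³.
C_M = C_{M0}e^(−k₁τ) = 0.4092 mol/dm³, so C_P = C_{M0}−C_M−C_N = 0.1584 mol/dm³; C_N/C_P = 1.40.

1.40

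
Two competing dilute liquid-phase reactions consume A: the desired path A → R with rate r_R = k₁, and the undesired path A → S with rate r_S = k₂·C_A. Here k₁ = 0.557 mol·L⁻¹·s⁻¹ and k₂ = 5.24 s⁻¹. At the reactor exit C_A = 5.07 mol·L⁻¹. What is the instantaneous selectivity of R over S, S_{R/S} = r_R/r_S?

S_{R/S} = r_R/r_S = (k₁)/(k₂·C_A) = (k₁/k₂)·C_A⁻¹.
= (0.557) / (5.24×5.070) = 0.5570/26.57 = 0.0210.
The undesired path is higher order in A, so low C_A (CSTR or dilute feed) favours R.

0.0210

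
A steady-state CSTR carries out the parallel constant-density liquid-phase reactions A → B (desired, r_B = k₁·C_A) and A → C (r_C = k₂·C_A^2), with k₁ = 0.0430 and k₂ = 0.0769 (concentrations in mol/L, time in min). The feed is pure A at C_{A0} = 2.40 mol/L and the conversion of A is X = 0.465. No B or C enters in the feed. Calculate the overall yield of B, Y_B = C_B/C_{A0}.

Exit C_A = C_{A0}(1−X) = 2.40×0.535 = 1.284 mol/L.
Rates in a CSTR are evaluated at the outlet concentration: r_B = 0.0430×1.284 = 0.05521, r_C = 0.0769×1.284^2 = 0.1268.
Fraction of consumed A going to B: r_B/(r_B+r_C) = 0.3034.
C_B = 0.3034·C_{A0}·X = 0.3034×2.40×0.465 = 0.339 mol/L; Y_B = C_B/C_{A0} = 0.141.

0.141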